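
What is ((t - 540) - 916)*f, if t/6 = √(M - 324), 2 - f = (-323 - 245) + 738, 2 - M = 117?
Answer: 244608 - 1008*I*√439 ≈ 2.4461e+5 - 21120.0*I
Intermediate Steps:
M = -115 (M = 2 - 1*117 = 2 - 117 = -115)
f = -168 (f = 2 - ((-323 - 245) + 738) = 2 - (-568 + 738) = 2 - 1*170 = 2 - 170 = -168)
t = 6*I*√439 (t = 6*√(-115 - 324) = 6*√(-439) = 6*(I*√439) = 6*I*√439 ≈ 125.71*I)
((t - 540) - 916)*f = ((6*I*√439 - 540) - 916)*(-168) = ((-540 + 6*I*√439) - 916)*(-168) = (-1456 + 6*I*√439)*(-168) = 244608 - 1008*I*√439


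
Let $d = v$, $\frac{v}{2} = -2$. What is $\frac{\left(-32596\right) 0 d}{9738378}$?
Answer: $0$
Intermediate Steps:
$v = -4$ ($v = 2 \left(-2\right) = -4$)
$d = -4$
$\frac{\left(-32596\right) 0 d}{9738378} = \frac{\left(-32596\right) 0 \left(-4\right)}{9738378} = \left(-32596\right) 0 \cdot \frac{1}{9738378} = 0 \cdot \frac{1}{9738378} = 0$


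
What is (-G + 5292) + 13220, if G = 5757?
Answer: 12755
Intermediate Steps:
(-G + 5292) + 13220 = (-1*5757 + 5292) + 13220 = (-5757 + 5292) + 13220 = -465 + 13220 = 12755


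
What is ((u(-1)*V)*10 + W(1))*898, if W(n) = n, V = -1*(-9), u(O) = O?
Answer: -79922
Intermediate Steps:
V = 9
((u(-1)*V)*10 + W(1))*898 = (-1*9*10 + 1)*898 = (-9*10 + 1)*898 = (-90 + 1)*898 = -89*898 = -79922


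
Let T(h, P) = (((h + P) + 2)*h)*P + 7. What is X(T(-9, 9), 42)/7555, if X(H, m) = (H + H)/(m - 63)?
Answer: 62/31731 ≈ 0.0019539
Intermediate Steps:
T(h, P) = 7 + P*h*(2 + P + h) (T(h, P) = (((P + h) + 2)*h)*P + 7 = ((2 + P + h)*h)*P + 7 = (h*(2 + P + h))*P + 7 = P*h*(2 + P + h) + 7 = 7 + P*h*(2 + P + h))
X(H, m) = 2*H/(-63 + m) (X(H, m) = (2*H)/(-63 + m) = 2*H/(-63 + m))
X(T(-9, 9), 42)/7555 = (2*(7 + 9*(-9)**2 - 9*9**2 + 2*9*(-9))/(-63 + 42))/7555 = (2*(7 + 9*81 - 9*81 - 162)/(-21))*(1/7555) = (2*(7 + 729 - 729 - 162)*(-1/21))*(1/7555) = (2*(-155)*(-1/21))*(1/7555) = (310/21)*(1/7555) = 62/31731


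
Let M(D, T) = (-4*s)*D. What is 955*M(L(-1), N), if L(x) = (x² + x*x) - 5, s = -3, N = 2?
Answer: -34380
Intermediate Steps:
L(x) = -5 + 2*x² (L(x) = (x² + x²) - 5 = 2*x² - 5 = -5 + 2*x²)
M(D, T) = 12*D (M(D, T) = (-4*(-3))*D = 12*D)
955*M(L(-1), N) = 955*(12*(-5 + 2*(-1)²)) = 955*(12*(-5 + 2*1)) = 955*(12*(-5 + 2)) = 955*(12*(-3)) = 955*(-36) = -34380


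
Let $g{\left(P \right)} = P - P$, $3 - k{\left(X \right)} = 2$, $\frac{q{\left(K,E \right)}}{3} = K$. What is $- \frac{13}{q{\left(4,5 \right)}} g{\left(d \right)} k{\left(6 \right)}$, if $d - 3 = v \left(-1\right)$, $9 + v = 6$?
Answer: $0$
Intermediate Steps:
$v = -3$ ($v = -9 + 6 = -3$)
$q{\left(K,E \right)} = 3 K$
$k{\left(X \right)} = 1$ ($k{\left(X \right)} = 3 - 2 = 1$)
$d = 6$ ($d = 3 - -3 = 3 + 3 = 6$)
$g{\left(P \right)} = 0$
$- \frac{13}{q{\left(4,5 \right)}} g{\left(d \right)} k{\left(6 \right)} = - \frac{13}{3 \cdot 4} \cdot 0 \cdot 1 = - \frac{13}{12} \cdot 0 \cdot 1 = \left(-13\right) \frac{1}{12} \cdot 0 \cdot 1 = \left(- \frac{13}{12}\right) 0 \cdot 1 = 0 \cdot 1 = 0$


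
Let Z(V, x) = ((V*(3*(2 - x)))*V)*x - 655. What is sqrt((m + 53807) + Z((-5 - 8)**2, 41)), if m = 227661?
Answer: 4*I*sqrt(8545394) ≈ 11693.0*I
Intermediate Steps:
Z(V, x) = -655 + x*V**2*(6 - 3*x) (Z(V, x) = ((V*(6 - 3*x))*V)*x - 655 = (V**2*(6 - 3*x))*x - 655 = x*V**2*(6 - 3*x) - 655 = -655 + x*V**2*(6 - 3*x))
sqrt((m + 53807) + Z((-5 - 8)**2, 41)) = sqrt((227661 + 53807) + (-655 - 3*((-5 - 8)**2)**2*41**2 + 6*41*((-5 - 8)**2)**2)) = sqrt(281468 + (-655 - 3*((-13)**2)**2*1681 + 6*41*((-13)**2)**2)) = sqrt(281468 + (-655 - 3*169**2*1681 + 6*41*169**2)) = sqrt(281468 + (-655 - 3*28561*1681 + 6*41*28561)) = sqrt(281468 + (-655 - 144033123 + 7026006)) = sqrt(281468 - 137007772) = sqrt(-136726304) = 4*I*sqrt(8545394)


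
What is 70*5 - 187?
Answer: 163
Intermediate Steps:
70*5 - 187 = 350 - 187 = 163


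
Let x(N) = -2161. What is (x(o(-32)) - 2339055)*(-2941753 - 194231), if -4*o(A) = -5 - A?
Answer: 7342015916544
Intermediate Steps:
o(A) = 5/4 + A/4 (o(A) = -(-5 - A)/4 = 5/4 + A/4)
(x(o(-32)) - 2339055)*(-2941753 - 194231) = (-2161 - 2339055)*(-2941753 - 194231) = -2341216*(-3135984) = 7342015916544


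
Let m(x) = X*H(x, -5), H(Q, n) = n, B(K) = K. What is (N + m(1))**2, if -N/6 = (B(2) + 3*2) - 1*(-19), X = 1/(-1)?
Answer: 24649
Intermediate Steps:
X = -1
m(x) = 5 (m(x) = -1*(-5) = 5)
N = -162 (N = -6*((2 + 3*2) - 1*(-19)) = -6*((2 + 6) + 19) = -6*(8 + 19) = -6*27 = -162)
(N + m(1))**2 = (-162 + 5)**2 = (-157)**2 = 24649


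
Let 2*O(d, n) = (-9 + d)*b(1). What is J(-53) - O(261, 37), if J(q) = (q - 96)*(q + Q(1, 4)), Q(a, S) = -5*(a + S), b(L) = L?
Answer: 11496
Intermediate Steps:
Q(a, S) = -5*S - 5*a (Q(a, S) = -5*(S + a) = -5*S - 5*a)
J(q) = (-96 + q)*(-25 + q) (J(q) = (q - 96)*(q + (-5*4 - 5*1)) = (-96 + q)*(q + (-20 - 5)) = (-96 + q)*(q - 25) = (-96 + q)*(-25 + q))
O(d, n) = -9/2 + d/2 (O(d, n) = ((-9 + d)*1)/2 = (-9 + d)/2 = -9/2 + d/2)
J(-53) - O(261, 37) = (2400 + (-53)**2 - 121*(-53)) - (-9/2 + (1/2)*261) = (2400 + 2809 + 6413) - (-9/2 + 261/2) = 11622 - 1*126 = 11622 - 126 = 11496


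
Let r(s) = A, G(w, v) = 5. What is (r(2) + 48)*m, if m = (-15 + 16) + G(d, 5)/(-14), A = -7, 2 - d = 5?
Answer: 369/14 ≈ 26.357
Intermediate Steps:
d = -3 (d = 2 - 1*5 = 2 - 5 = -3)
m = 9/14 (m = (-15 + 16) + 5/(-14) = 1 + 5*(-1/14) = 1 - 5/14 = 9/14 ≈ 0.64286)
r(s) = -7
(r(2) + 48)*m = (-7 + 48)*(9/14) = 41*(9/14) = 369/14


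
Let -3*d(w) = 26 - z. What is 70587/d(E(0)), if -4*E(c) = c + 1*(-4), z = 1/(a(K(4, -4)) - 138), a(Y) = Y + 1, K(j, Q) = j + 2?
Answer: -27740691/3407 ≈ -8142.3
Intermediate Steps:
K(j, Q) = 2 + j
a(Y) = 1 + Y
z = -1/131 (z = 1/((1 + (2 + 4)) - 138) = 1/((1 + 6) - 138) = 1/(7 - 138) = 1/(-131) = -1/131 ≈ -0.0076336)
E(c) = 1 - c/4 (E(c) = -(c + 1*(-4))/4 = -(c - 4)/4 = -(-4 + c)/4 = 1 - c/4)
d(w) = -3407/393 (d(w) = -(26 - 1*(-1/131))/3 = -(26 + 1/131)/3 = -1/3*3407/131 = -3407/393)
70587/d(E(0)) = 70587/(-3407/393) = 70587*(-393/3407) = -27740691/3407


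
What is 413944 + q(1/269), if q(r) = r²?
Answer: 29953401785/72361 ≈ 4.1394e+5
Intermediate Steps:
413944 + q(1/269) = 413944 + (1/269)² = 413944 + 1/72361 = 29953401785/72361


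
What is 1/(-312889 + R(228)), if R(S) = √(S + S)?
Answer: -312889/97899525865 - 2*√114/97899525865 ≈ -3.1962e-6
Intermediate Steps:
R(S) = √2*√S (R(S) = √(2*S) = √2*√S)
1/(-312889 + R(228)) = 1/(-312889 + √2*√228) = 1/(-312889 + √2*(2*√57)) = 1/(-312889 + 2*√114)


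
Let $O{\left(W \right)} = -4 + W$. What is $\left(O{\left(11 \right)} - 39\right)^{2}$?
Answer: $1024$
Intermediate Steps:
$\left(O{\left(11 \right)} - 39\right)^{2} = \left(\left(-4 + 11\right) - 39\right)^{2} = \left(7 - 39\right)^{2} = \left(-32\right)^{2} = 1024$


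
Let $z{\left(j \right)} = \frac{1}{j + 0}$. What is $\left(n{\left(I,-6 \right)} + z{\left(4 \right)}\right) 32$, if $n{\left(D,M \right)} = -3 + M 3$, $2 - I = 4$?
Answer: $-664$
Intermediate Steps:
$I = -2$ ($I = 2 - 4 = -2$)
$z{\left(j \right)} = \frac{1}{j}$
$n{\left(D,M \right)} = -3 + 3 M$
$\left(n{\left(I,-6 \right)} + z{\left(4 \right)}\right) 32 = \left(\left(-3 + 3 \left(-6\right)\right) + \frac{1}{4}\right) 32 = \left(\left(-3 - 18\right) + \frac{1}{4}\right) 32 = \left(-21 + \frac{1}{4}\right) 32 = \left(- \frac{83}{4}\right) 32 = -664$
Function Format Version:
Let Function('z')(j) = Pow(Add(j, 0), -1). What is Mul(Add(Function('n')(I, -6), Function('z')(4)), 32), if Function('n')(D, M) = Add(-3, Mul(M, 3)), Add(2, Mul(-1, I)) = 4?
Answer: -664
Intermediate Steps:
I = -2 (I = Add(2, Mul(-1, 4)) = Add(2, -4) = -2)
Function('z')(j) = Pow(j, -1)
Function('n')(D, M) = Add(-3, Mul(3, M))
Mul(Add(Function('n')(I, -6), Function('z')(4)), 32) = Mul(Add(Add(-3, Mul(3, -6)), Pow(4, -1)), 32) = Mul(Add(Add(-3, -18), Rational(1, 4)), 32) = Mul(Add(-21, Rational(1, 4)), 32) = Mul(Rational(-83, 4), 32) = -664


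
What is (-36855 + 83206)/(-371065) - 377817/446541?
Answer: -53630762332/55231912055 ≈ -0.97101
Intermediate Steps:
(-36855 + 83206)/(-371065) - 377817/446541 = 46351*(-1/371065) - 377817*1/446541 = -46351/371065 - 125939/148847 = -53630762332/55231912055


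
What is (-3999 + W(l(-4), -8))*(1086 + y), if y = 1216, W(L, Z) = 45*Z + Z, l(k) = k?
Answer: -10052834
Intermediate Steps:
W(L, Z) = 46*Z
(-3999 + W(l(-4), -8))*(1086 + y) = (-3999 + 46*(-8))*(1086 + 1216) = (-3999 - 368)*2302 = -4367*2302 = -10052834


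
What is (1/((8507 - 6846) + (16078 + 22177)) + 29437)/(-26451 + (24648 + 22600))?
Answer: 1175007293/830133052 ≈ 1.4154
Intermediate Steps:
(1/((8507 - 6846) + (16078 + 22177)) + 29437)/(-26451 + (24648 + 22600)) = (1/(1661 + 38255) + 29437)/(-26451 + 47248) = (1/39916 + 29437)/20797 = (1/39916 + 29437)*(1/20797) = (1175007293/39916)*(1/20797) = 1175007293/830133052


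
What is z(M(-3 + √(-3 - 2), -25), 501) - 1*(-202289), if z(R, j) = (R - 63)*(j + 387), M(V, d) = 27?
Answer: 170321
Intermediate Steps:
z(R, j) = (-63 + R)*(387 + j)
z(M(-3 + √(-3 - 2), -25), 501) - 1*(-202289) = (-24381 - 63*501 + 387*27 + 27*501) - 1*(-202289) = (-24381 - 31563 + 10449 + 13527) + 202289 = -31968 + 202289 = 170321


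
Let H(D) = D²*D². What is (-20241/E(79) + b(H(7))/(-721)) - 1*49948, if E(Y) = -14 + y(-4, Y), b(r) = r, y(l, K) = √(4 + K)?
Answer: -552196009/11639 + 20241*√83/113 ≈ -45812.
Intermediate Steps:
H(D) = D⁴
E(Y) = -14 + √(4 + Y)
(-20241/E(79) + b(H(7))/(-721)) - 1*49948 = (-20241/(-14 + √(4 + 79)) + 7⁴/(-721)) - 1*49948 = (-20241/(-14 + √83) + 2401*(-1/721)) - 49948 = (-20241/(-14 + √83) - 343/103) - 49948 = (-343/103 - 20241/(-14 + √83)) - 49948 = -5144987/103 - 20241/(-14 + √83)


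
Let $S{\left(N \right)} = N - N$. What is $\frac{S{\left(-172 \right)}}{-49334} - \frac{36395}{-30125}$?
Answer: $\frac{7279}{6025} \approx 1.2081$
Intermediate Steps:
$S{\left(N \right)} = 0$
$\frac{S{\left(-172 \right)}}{-49334} - \frac{36395}{-30125} = \frac{0}{-49334} - \frac{36395}{-30125} = 0 \left(- \frac{1}{49334}\right) - - \frac{7279}{6025} = 0 + \frac{7279}{6025} = \frac{7279}{6025}$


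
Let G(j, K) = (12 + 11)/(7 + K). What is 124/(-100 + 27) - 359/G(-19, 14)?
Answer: -553199/1679 ≈ -329.48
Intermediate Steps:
G(j, K) = 23/(7 + K)
124/(-100 + 27) - 359/G(-19, 14) = 124/(-100 + 27) - 359/(23/(7 + 14)) = 124/(-73) - 359/(23/21) = 124*(-1/73) - 359/(23*(1/21)) = -124/73 - 359/23/21 = -124/73 - 359*21/23 = -124/73 - 7539/23 = -553199/1679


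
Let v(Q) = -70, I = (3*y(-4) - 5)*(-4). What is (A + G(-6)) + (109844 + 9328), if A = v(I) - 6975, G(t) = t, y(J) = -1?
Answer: 112121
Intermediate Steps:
I = 32 (I = (3*(-1) - 5)*(-4) = (-3 - 5)*(-4) = -8*(-4) = 32)
A = -7045 (A = -70 - 6975 = -7045)
(A + G(-6)) + (109844 + 9328) = (-7045 - 6) + (109844 + 9328) = -7051 + 119172 = 112121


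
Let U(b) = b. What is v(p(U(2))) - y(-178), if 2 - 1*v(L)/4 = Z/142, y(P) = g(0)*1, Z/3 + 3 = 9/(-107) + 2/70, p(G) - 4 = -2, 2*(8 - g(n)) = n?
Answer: 68658/265895 ≈ 0.25821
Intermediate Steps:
g(n) = 8 - n/2
p(G) = 2 (p(G) = 4 - 2 = 2)
Z = -34329/3745 (Z = -9 + 3*(9/(-107) + 2/70) = -9 + 3*(9*(-1/107) + 2*(1/70)) = -9 + 3*(-9/107 + 1/35) = -9 + 3*(-208/3745) = -9 - 624/3745 = -34329/3745 ≈ -9.1666)
y(P) = 8 (y(P) = (8 - 1/2*0)*1 = (8 + 0)*1 = 8*1 = 8)
v(L) = 2195818/265895 (v(L) = 8 - (-137316)/(3745*142) = 8 - 4*(-34329/531790) = 8 + 68658/265895 = 2195818/265895)
v(p(U(2))) - y(-178) = 2195818/265895 - 1*8 = 2195818/265895 - 8 = 68658/265895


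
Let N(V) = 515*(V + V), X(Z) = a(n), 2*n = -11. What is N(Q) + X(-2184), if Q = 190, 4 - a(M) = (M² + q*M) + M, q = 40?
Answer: 783597/4 ≈ 1.9590e+5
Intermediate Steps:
n = -11/2 (n = (½)*(-11) = -11/2 ≈ -5.5000)
a(M) = 4 - M² - 41*M (a(M) = 4 - ((M² + 40*M) + M) = 4 - (M² + 41*M) = 4 + (-M² - 41*M) = 4 - M² - 41*M)
X(Z) = 797/4 (X(Z) = 4 - (-11/2)² - 41*(-11/2) = 4 - 1*121/4 + 451/2 = 4 - 121/4 + 451/2 = 797/4)
N(V) = 1030*V (N(V) = 515*(2*V) = 1030*V)
N(Q) + X(-2184) = 1030*190 + 797/4 = 195700 + 797/4 = 783597/4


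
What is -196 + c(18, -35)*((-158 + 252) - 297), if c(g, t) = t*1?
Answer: 6909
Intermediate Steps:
c(g, t) = t
-196 + c(18, -35)*((-158 + 252) - 297) = -196 - 35*((-158 + 252) - 297) = -196 - 35*(94 - 297) = -196 - 35*(-203) = -196 + 7105 = 6909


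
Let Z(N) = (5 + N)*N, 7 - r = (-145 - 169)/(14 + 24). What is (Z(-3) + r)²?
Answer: 30976/361 ≈ 85.806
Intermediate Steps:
r = 290/19 (r = 7 - (-145 - 169)/(14 + 24) = 7 - (-314)/38 = 7 - 1*(-157/19) = 7 + 157/19 = 290/19 ≈ 15.263)
Z(N) = N*(5 + N)
(Z(-3) + r)² = (-3*(5 - 3) + 290/19)² = (-3*2 + 290/19)² = (-6 + 290/19)² = (176/19)² = 30976/361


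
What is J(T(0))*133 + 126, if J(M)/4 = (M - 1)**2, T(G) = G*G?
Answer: 658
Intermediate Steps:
T(G) = G**2
J(M) = 4*(-1 + M)**2 (J(M) = 4*(M - 1)**2 = 4*(-1 + M)**2)
J(T(0))*133 + 126 = (4*(-1 + 0**2)**2)*133 + 126 = (4*(-1 + 0)**2)*133 + 126 = (4*(-1)**2)*133 + 126 = (4*1)*133 + 126 = 4*133 + 126 = 532 + 126 = 658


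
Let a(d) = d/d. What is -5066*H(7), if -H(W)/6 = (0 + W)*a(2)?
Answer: 212772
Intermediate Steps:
a(d) = 1
H(W) = -6*W (H(W) = -6*(0 + W) = -6*W)
-5066*H(7) = -(-30396)*7 = -5066*(-42) = 212772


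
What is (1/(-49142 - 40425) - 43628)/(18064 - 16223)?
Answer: -3907629077/164892847 ≈ -23.698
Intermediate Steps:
(1/(-49142 - 40425) - 43628)/(18064 - 16223) = (1/(-89567) - 43628)/1841 = (-1/89567 - 43628)*(1/1841) = -3907629077/89567*1/1841 = -3907629077/164892847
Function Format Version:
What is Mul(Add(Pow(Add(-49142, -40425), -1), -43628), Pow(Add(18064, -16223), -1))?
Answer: Rational(-3907629077, 164892847) ≈ -23.698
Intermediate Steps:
Mul(Add(Pow(Add(-49142, -40425), -1), -43628), Pow(Add(18064, -16223), -1)) = Mul(Add(Pow(-89567, -1), -43628), Pow(1841, -1)) = Mul(Add(Rational(-1, 89567), -43628), Rational(1, 1841)) = Mul(Rational(-3907629077, 89567), Rational(1, 1841)) = Rational(-3907629077, 164892847)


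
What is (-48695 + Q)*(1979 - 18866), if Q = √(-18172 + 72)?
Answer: 822312465 - 168870*I*√181 ≈ 8.2231e+8 - 2.2719e+6*I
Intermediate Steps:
Q = 10*I*√181 (Q = √(-18100) = 10*I*√181 ≈ 134.54*I)
(-48695 + Q)*(1979 - 18866) = (-48695 + 10*I*√181)*(1979 - 18866) = (-48695 + 10*I*√181)*(-16887) = 822312465 - 168870*I*√181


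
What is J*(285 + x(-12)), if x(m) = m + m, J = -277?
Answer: -72297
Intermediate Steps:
x(m) = 2*m
J*(285 + x(-12)) = -277*(285 + 2*(-12)) = -277*(285 - 24) = -277*261 = -72297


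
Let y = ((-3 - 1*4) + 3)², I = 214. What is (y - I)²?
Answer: 39204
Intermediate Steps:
y = 16 (y = ((-3 - 4) + 3)² = (-7 + 3)² = (-4)² = 16)
(y - I)² = (16 - 1*214)² = (16 - 214)² = (-198)² = 39204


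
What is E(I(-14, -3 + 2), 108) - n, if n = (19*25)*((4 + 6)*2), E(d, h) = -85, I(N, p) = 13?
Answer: -9585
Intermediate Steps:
n = 9500 (n = 475*(10*2) = 475*20 = 9500)
E(I(-14, -3 + 2), 108) - n = -85 - 1*9500 = -85 - 9500 = -9585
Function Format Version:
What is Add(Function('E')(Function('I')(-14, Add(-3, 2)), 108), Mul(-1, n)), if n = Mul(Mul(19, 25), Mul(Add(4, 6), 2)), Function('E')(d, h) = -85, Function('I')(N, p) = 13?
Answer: -9585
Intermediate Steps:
n = 9500 (n = Mul(475, Mul(10, 2)) = Mul(475, 20) = 9500)
Add(Function('E')(Function('I')(-14, Add(-3, 2)), 108), Mul(-1, n)) = Add(-85, Mul(-1, 9500)) = Add(-85, -9500) = -9585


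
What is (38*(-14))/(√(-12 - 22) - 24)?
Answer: 6384/305 + 266*I*√34/305 ≈ 20.931 + 5.0854*I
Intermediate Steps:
(38*(-14))/(√(-12 - 22) - 24) = -532/(√(-34) - 24) = -532/(I*√34 - 24) = -532/(-24 + I*√34)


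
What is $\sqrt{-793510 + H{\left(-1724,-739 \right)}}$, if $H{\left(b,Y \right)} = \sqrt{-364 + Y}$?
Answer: $\sqrt{-793510 + i \sqrt{1103}} \approx 0.019 + 890.79 i$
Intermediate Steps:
$\sqrt{-793510 + H{\left(-1724,-739 \right)}} = \sqrt{-793510 + \sqrt{-364 - 739}} = \sqrt{-793510 + \sqrt{-1103}} = \sqrt{-793510 + i \sqrt{1103}}$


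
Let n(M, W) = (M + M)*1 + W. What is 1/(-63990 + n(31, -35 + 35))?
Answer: -1/63928 ≈ -1.5643e-5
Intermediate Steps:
n(M, W) = W + 2*M (n(M, W) = (2*M)*1 + W = 2*M + W = W + 2*M)
1/(-63990 + n(31, -35 + 35)) = 1/(-63990 + ((-35 + 35) + 2*31)) = 1/(-63990 + (0 + 62)) = 1/(-63990 + 62) = 1/(-63928) = -1/63928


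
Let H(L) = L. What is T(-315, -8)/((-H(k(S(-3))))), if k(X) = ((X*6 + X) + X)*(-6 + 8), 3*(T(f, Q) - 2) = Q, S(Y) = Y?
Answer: -1/72 ≈ -0.013889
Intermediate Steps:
T(f, Q) = 2 + Q/3
k(X) = 16*X (k(X) = ((6*X + X) + X)*2 = (7*X + X)*2 = (8*X)*2 = 16*X)
T(-315, -8)/((-H(k(S(-3))))) = (2 + (⅓)*(-8))/((-16*(-3))) = (2 - 8/3)/((-1*(-48))) = -⅔/48 = -⅔*1/48 = -1/72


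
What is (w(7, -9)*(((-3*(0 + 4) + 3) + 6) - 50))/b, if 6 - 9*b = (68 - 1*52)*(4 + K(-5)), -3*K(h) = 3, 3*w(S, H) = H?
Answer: -477/14 ≈ -34.071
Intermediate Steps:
w(S, H) = H/3
K(h) = -1 (K(h) = -⅓*3 = -1)
b = -14/3 (b = ⅔ - (68 - 1*52)*(4 - 1)/9 = ⅔ - (68 - 52)*3/9 = ⅔ - 16*3/9 = ⅔ - ⅑*48 = ⅔ - 16/3 = -14/3 ≈ -4.6667)
(w(7, -9)*(((-3*(0 + 4) + 3) + 6) - 50))/b = (((⅓)*(-9))*(((-3*(0 + 4) + 3) + 6) - 50))/(-14/3) = -3*(((-3*4 + 3) + 6) - 50)*(-3/14) = -3*(((-12 + 3) + 6) - 50)*(-3/14) = -3*((-9 + 6) - 50)*(-3/14) = -3*(-3 - 50)*(-3/14) = -3*(-53)*(-3/14) = 159*(-3/14) = -477/14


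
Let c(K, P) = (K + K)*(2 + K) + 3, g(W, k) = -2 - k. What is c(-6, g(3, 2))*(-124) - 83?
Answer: -6407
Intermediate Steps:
c(K, P) = 3 + 2*K*(2 + K) (c(K, P) = (2*K)*(2 + K) + 3 = 2*K*(2 + K) + 3 = 3 + 2*K*(2 + K))
c(-6, g(3, 2))*(-124) - 83 = (3 + 2*(-6)**2 + 4*(-6))*(-124) - 83 = (3 + 2*36 - 24)*(-124) - 83 = (3 + 72 - 24)*(-124) - 83 = 51*(-124) - 83 = -6324 - 83 = -6407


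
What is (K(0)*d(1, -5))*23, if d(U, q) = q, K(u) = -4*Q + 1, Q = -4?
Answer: -1955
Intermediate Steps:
K(u) = 17 (K(u) = -4*(-4) + 1 = 16 + 1 = 17)
(K(0)*d(1, -5))*23 = (17*(-5))*23 = -85*23 = -1955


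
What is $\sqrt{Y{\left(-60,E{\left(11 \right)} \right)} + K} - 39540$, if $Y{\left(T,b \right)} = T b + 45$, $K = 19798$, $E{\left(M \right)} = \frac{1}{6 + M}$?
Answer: $-39540 + \frac{\sqrt{5733607}}{17} \approx -39399.0$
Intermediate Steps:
$Y{\left(T,b \right)} = 45 + T b$
$\sqrt{Y{\left(-60,E{\left(11 \right)} \right)} + K} - 39540 = \sqrt{\left(45 - \frac{60}{6 + 11}\right) + 19798} - 39540 = \sqrt{\left(45 - \frac{60}{17}\right) + 19798} - 39540 = \sqrt{\frac{705}{17} + 19798} - 39540 = \sqrt{\frac{337271}{17}} - 39540 = \frac{\sqrt{5733607}}{17} - 39540 = -39540 + \frac{\sqrt{5733607}}{17}$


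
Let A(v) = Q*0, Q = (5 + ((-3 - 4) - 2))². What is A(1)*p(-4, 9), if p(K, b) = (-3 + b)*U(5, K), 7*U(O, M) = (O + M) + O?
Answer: 0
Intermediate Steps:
U(O, M) = M/7 + 2*O/7 (U(O, M) = ((O + M) + O)/7 = ((M + O) + O)/7 = (M + 2*O)/7 = M/7 + 2*O/7)
Q = 16 (Q = (5 + (-7 - 2))² = (5 - 9)² = (-4)² = 16)
A(v) = 0 (A(v) = 16*0 = 0)
p(K, b) = (-3 + b)*(10/7 + K/7) (p(K, b) = (-3 + b)*(K/7 + (2/7)*5) = (-3 + b)*(K/7 + 10/7) = (-3 + b)*(10/7 + K/7))
A(1)*p(-4, 9) = 0*((-3 + 9)*(10 - 4)/7) = 0*((⅐)*6*6) = 0*(36/7) = 0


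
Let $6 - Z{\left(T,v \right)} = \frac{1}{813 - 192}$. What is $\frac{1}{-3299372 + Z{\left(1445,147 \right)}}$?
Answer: $- \frac{621}{2048906287} \approx -3.0309 \cdot 10^{-7}$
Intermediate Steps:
$Z{\left(T,v \right)} = \frac{3725}{621}$ ($Z{\left(T,v \right)} = 6 - \frac{1}{813 - 192} = 6 - \frac{1}{621} = \frac{3725}{621}$)
$\frac{1}{-3299372 + Z{\left(1445,147 \right)}} = \frac{1}{-3299372 + \frac{3725}{621}} = \frac{1}{- \frac{2048906287}{621}} = - \frac{621}{2048906287}$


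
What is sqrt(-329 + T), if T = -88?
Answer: I*sqrt(417) ≈ 20.421*I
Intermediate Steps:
sqrt(-329 + T) = sqrt(-329 - 88) = sqrt(-417) = I*sqrt(417)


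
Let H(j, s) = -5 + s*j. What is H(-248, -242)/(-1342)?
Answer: -60011/1342 ≈ -44.718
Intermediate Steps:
H(j, s) = -5 + j*s
H(-248, -242)/(-1342) = (-5 - 248*(-242))/(-1342) = (-5 + 60016)*(-1/1342) = 60011*(-1/1342) = -60011/1342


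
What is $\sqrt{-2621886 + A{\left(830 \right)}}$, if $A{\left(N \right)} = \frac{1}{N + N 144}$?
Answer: $\frac{i \sqrt{1519028720196586}}{24070} \approx 1619.2 i$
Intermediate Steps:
$A{\left(N \right)} = \frac{1}{145 N}$ ($A{\left(N \right)} = \frac{1}{N + 144 N} = \frac{1}{145 N}$)
$\sqrt{-2621886 + A{\left(830 \right)}} = \sqrt{-2621886 + \frac{1}{145 \cdot 830}} = \sqrt{-2621886 + \frac{1}{145} \cdot \frac{1}{830}} = \sqrt{-2621886 + \frac{1}{120350}} = \sqrt{- \frac{315543980099}{120350}} = \frac{i \sqrt{1519028720196586}}{24070}$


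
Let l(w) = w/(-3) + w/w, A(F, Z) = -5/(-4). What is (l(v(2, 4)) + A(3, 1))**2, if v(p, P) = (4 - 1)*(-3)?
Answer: 441/16 ≈ 27.563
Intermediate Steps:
A(F, Z) = 5/4 (A(F, Z) = -5*(-1/4) = 5/4)
v(p, P) = -9 (v(p, P) = 3*(-3) = -9)
l(w) = 1 - w/3 (l(w) = w*(-1/3) + 1 = -w/3 + 1 = 1 - w/3)
(l(v(2, 4)) + A(3, 1))**2 = ((1 - 1/3*(-9)) + 5/4)**2 = ((1 + 3) + 5/4)**2 = (4 + 5/4)**2 = (21/4)**2 = 441/16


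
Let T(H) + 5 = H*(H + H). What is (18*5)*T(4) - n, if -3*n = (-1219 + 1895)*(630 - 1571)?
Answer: -628826/3 ≈ -2.0961e+5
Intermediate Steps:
T(H) = -5 + 2*H² (T(H) = -5 + H*(H + H) = -5 + H*(2*H) = -5 + 2*H²)
n = 636116/3 (n = -(-1219 + 1895)*(630 - 1571)/3 = -676*(-941)/3 = -⅓*(-636116) = 636116/3 ≈ 2.1204e+5)
(18*5)*T(4) - n = (18*5)*(-5 + 2*4²) - 1*636116/3 = 90*(-5 + 2*16) - 636116/3 = 90*(-5 + 32) - 636116/3 = 90*27 - 636116/3 = 2430 - 636116/3 = -628826/3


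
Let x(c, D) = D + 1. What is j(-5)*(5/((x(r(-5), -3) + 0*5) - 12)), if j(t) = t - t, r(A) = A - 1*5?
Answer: 0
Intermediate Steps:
r(A) = -5 + A (r(A) = A - 5 = -5 + A)
x(c, D) = 1 + D
j(t) = 0
j(-5)*(5/((x(r(-5), -3) + 0*5) - 12)) = 0*(5/(((1 - 3) + 0*5) - 12)) = 0*(5/((-2 + 0) - 12)) = 0*(5/(-2 - 12)) = 0*(5/(-14)) = 0*(5*(-1/14)) = 0*(-5/14) = 0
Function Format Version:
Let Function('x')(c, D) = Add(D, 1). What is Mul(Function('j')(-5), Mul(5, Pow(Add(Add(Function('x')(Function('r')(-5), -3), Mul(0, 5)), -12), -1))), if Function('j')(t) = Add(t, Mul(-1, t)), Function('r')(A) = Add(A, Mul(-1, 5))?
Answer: 0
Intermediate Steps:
Function('r')(A) = Add(-5, A) (Function('r')(A) = Add(A, -5) = Add(-5, A))
Function('x')(c, D) = Add(1, D)
Function('j')(t) = 0
Mul(Function('j')(-5), Mul(5, Pow(Add(Add(Function('x')(Function('r')(-5), -3), Mul(0, 5)), -12), -1))) = Mul(0, Mul(5, Pow(Add(Add(Add(1, -3), Mul(0, 5)), -12), -1))) = Mul(0, Mul(5, Pow(Add(Add(-2, 0), -12), -1))) = Mul(0, Mul(5, Pow(Add(-2, -12), -1))) = Mul(0, Mul(5, Pow(-14, -1))) = Mul(0, Mul(5, Rational(-1, 14))) = Mul(0, Rational(-5, 14)) = 0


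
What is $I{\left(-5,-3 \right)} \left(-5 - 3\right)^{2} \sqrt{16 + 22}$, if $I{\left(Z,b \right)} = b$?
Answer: $- 192 \sqrt{38} \approx -1183.6$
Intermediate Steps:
$I{\left(-5,-3 \right)} \left(-5 - 3\right)^{2} \sqrt{16 + 22} = - 3 \left(-5 - 3\right)^{2} \sqrt{16 + 22} = - 3 \left(-8\right)^{2} \sqrt{38} = \left(-3\right) 64 \sqrt{38} = - 192 \sqrt{38}$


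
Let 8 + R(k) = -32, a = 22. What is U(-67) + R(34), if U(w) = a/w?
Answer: -2702/67 ≈ -40.328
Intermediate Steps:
R(k) = -40 (R(k) = -8 - 32 = -40)
U(w) = 22/w
U(-67) + R(34) = 22/(-67) - 40 = 22*(-1/67) - 40 = -22/67 - 40 = -2702/67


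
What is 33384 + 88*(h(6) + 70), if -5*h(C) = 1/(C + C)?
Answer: 593138/15 ≈ 39543.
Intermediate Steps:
h(C) = -1/(10*C) (h(C) = -1/(5*(C + C)) = -1/(2*C)/5 = -1/(10*C))
33384 + 88*(h(6) + 70) = 33384 + 88*(-⅒/6 + 70) = 33384 + 88*(-⅒*⅙ + 70) = 33384 + 88*(-1/60 + 70) = 33384 + 88*(4199/60) = 33384 + 92378/15 = 593138/15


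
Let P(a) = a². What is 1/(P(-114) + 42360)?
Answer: 1/55356 ≈ 1.8065e-5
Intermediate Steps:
1/(P(-114) + 42360) = 1/((-114)² + 42360) = 1/(12996 + 42360) = 1/55356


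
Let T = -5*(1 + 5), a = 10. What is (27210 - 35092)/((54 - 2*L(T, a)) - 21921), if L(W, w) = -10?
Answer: 1126/3121 ≈ 0.36078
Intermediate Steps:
T = -30 (T = -5*6 = -30)
(27210 - 35092)/((54 - 2*L(T, a)) - 21921) = (27210 - 35092)/((54 - 2*(-10)) - 21921) = -7882/((54 + 20) - 21921) = -7882/(74 - 21921) = -7882/(-21847) = -7882*(-1/21847) = 1126/3121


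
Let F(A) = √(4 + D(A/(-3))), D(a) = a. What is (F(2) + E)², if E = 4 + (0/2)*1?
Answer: (12 + √30)²/9 ≈ 33.939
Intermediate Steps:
F(A) = √(4 - A/3) (F(A) = √(4 + A/(-3)) = √(4 + A*(-⅓)) = √(4 - A/3))
E = 4 (E = 4 + (0*(½))*1 = 4 + 0*1 = 4 + 0 = 4)
(F(2) + E)² = (√(36 - 3*2)/3 + 4)² = (√(36 - 6)/3 + 4)² = (√30/3 + 4)² = (4 + √30/3)²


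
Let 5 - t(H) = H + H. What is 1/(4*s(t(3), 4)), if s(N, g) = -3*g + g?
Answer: -1/32 ≈ -0.031250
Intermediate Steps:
t(H) = 5 - 2*H (t(H) = 5 - (H + H) = 5 - 2*H)
s(N, g) = -2*g
1/(4*s(t(3), 4)) = 1/(4*(-2*4)) = 1/(4*(-8)) = 1/(-32) = -1/32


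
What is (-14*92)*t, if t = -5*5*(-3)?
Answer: -96600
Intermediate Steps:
t = 75 (t = -25*(-3) = 75)
(-14*92)*t = -14*92*75 = -1288*75 = -96600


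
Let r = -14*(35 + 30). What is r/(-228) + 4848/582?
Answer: 136247/11058 ≈ 12.321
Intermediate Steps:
r = -910 (r = -14*65 = -910)
r/(-228) + 4848/582 = -910/(-228) + 4848/582 = -910*(-1/228) + 4848*(1/582) = 455/114 + 808/97 = 136247/11058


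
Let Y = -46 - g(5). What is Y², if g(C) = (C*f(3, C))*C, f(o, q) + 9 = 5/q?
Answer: 23716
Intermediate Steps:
f(o, q) = -9 + 5/q
g(C) = C²*(-9 + 5/C) (g(C) = (C*(-9 + 5/C))*C = C²*(-9 + 5/C))
Y = 154 (Y = -46 - 5*(5 - 9*5) = -46 - 5*(5 - 45) = -46 - 5*(-40) = -46 - 1*(-200) = -46 + 200 = 154)
Y² = 154² = 23716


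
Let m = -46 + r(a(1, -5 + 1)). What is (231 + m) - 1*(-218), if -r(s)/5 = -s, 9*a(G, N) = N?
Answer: 3607/9 ≈ 400.78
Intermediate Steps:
a(G, N) = N/9
r(s) = 5*s (r(s) = -(-5)*s = 5*s)
m = -434/9 (m = -46 + 5*((-5 + 1)/9) = -46 + 5*((⅑)*(-4)) = -46 + 5*(-4/9) = -46 - 20/9 = -434/9 ≈ -48.222)
(231 + m) - 1*(-218) = (231 - 434/9) - 1*(-218) = 1645/9 + 218 = 3607/9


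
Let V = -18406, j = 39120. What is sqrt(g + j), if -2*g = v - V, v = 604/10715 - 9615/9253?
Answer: sqrt(1176344810563265513970)/198291790 ≈ 172.97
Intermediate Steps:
v = -97435913/99145895 (v = 604*(1/10715) - 9615*1/9253 = 604/10715 - 9615/9253 = -97435913/99145895 ≈ -0.98275)
g = -1824781907457/198291790 (g = -(-97435913/99145895 - 1*(-18406))/2 = -(-97435913/99145895 + 18406)/2 = -1/2*1824781907457/99145895 = -1824781907457/198291790 ≈ -9202.5)
sqrt(g + j) = sqrt(-1824781907457/198291790 + 39120) = sqrt(5932392917343/198291790) = sqrt(1176344810563265513970)/198291790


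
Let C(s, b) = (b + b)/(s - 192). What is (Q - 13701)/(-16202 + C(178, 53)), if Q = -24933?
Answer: 270438/113467 ≈ 2.3834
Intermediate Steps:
C(s, b) = 2*b/(-192 + s) (C(s, b) = (2*b)/(-192 + s) = 2*b/(-192 + s))
(Q - 13701)/(-16202 + C(178, 53)) = (-24933 - 13701)/(-16202 + 2*53/(-192 + 178)) = -38634/(-16202 + 2*53/(-14)) = -38634/(-16202 + 2*53*(-1/14)) = -38634/(-16202 - 53/7) = -38634/(-113467/7) = -38634*(-7/113467) = 270438/113467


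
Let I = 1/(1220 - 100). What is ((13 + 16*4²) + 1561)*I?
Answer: 183/112 ≈ 1.6339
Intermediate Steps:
I = 1/1120 ≈ 0.00089286
((13 + 16*4²) + 1561)*I = ((13 + 16*4²) + 1561)*(1/1120) = ((13 + 16*16) + 1561)*(1/1120) = ((13 + 256) + 1561)*(1/1120) = (269 + 1561)*(1/1120) = 1830*(1/1120) = 183/112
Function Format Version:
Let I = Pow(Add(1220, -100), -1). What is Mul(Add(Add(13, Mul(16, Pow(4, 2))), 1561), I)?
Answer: Rational(183, 112) ≈ 1.6339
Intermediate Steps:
I = Rational(1, 1120) (I = Pow(1120, -1) = Rational(1, 1120) ≈ 0.00089286)
Mul(Add(Add(13, Mul(16, Pow(4, 2))), 1561), I) = Mul(Add(Add(13, Mul(16, Pow(4, 2))), 1561), Rational(1, 1120)) = Mul(Add(Add(13, Mul(16, 16)), 1561), Rational(1, 1120)) = Mul(Add(Add(13, 256), 1561), Rational(1, 1120)) = Mul(Add(269, 1561), Rational(1, 1120)) = Mul(1830, Rational(1, 1120)) = Rational(183, 112)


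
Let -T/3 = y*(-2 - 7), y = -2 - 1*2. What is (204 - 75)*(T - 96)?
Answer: -26316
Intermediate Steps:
y = -4 (y = -2 - 2 = -4)
T = -108 (T = -(-12)*(-2 - 7) = -(-12)*(-9) = -3*36 = -108)
(204 - 75)*(T - 96) = (204 - 75)*(-108 - 96) = 129*(-204) = -26316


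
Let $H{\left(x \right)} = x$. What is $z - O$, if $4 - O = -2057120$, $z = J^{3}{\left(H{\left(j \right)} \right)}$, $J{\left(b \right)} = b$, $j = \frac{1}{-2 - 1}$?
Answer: $- \frac{55542349}{27} \approx -2.0571 \cdot 10^{6}$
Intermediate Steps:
$j = - \frac{1}{3}$ ($j = \frac{1}{-3} = - \frac{1}{3} \approx -0.33333$)
$z = - \frac{1}{27}$ ($z = \left(- \frac{1}{3}\right)^{3} = - \frac{1}{27} \approx -0.037037$)
$O = 2057124$ ($O = 4 - -2057120 = 4 + 2057120 = 2057124$)
$z - O = - \frac{1}{27} - 2057124 = - \frac{55542349}{27}$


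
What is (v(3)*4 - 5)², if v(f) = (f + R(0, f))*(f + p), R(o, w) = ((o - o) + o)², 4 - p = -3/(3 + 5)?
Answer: 27889/4 ≈ 6972.3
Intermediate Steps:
p = 35/8 (p = 4 - (-3)/(3 + 5) = 4 - (-3)/8 = 4 - 1*(-3/8) = 4 + 3/8 = 35/8 ≈ 4.3750)
R(o, w) = o² (R(o, w) = (0 + o)² = o²)
v(f) = f*(35/8 + f) (v(f) = (f + 0²)*(f + 35/8) = (f + 0)*(35/8 + f) = f*(35/8 + f))
(v(3)*4 - 5)² = (((⅛)*3*(35 + 8*3))*4 - 5)² = (((⅛)*3*(35 + 24))*4 - 5)² = (((⅛)*3*59)*4 - 5)² = ((177/8)*4 - 5)² = (177/2 - 5)² = (167/2)² = 27889/4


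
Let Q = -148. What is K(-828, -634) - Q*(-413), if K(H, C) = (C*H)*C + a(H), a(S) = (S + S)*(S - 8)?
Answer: -331496276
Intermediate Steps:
a(S) = 2*S*(-8 + S) (a(S) = (2*S)*(-8 + S) = 2*S*(-8 + S))
K(H, C) = H*C² + 2*H*(-8 + H) (K(H, C) = (C*H)*C + 2*H*(-8 + H) = H*C² + 2*H*(-8 + H))
K(-828, -634) - Q*(-413) = -828*(-16 + (-634)² + 2*(-828)) - (-148)*(-413) = -828*(-16 + 401956 - 1656) - 1*61124 = -828*400284 - 61124 = -331435152 - 61124 = -331496276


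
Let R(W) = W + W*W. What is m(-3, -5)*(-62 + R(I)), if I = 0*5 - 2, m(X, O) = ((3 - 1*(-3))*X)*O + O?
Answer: -5100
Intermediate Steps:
m(X, O) = O + 6*O*X (m(X, O) = ((3 + 3)*X)*O + O = (6*X)*O + O = 6*O*X + O = O + 6*O*X)
I = -2 (I = 0 - 2 = -2)
R(W) = W + W**2
m(-3, -5)*(-62 + R(I)) = (-5*(1 + 6*(-3)))*(-62 - 2*(1 - 2)) = (-5*(1 - 18))*(-62 - 2*(-1)) = (-5*(-17))*(-62 + 2) = 85*(-60) = -5100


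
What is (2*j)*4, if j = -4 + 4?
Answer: 0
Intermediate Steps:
j = 0
(2*j)*4 = (2*0)*4 = 0*4 = 0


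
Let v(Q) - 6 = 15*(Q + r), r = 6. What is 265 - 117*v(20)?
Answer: -46067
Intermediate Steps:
v(Q) = 96 + 15*Q (v(Q) = 6 + 15*(Q + 6) = 6 + 15*(6 + Q) = 6 + (90 + 15*Q) = 96 + 15*Q)
265 - 117*v(20) = 265 - 117*(96 + 15*20) = 265 - 117*(96 + 300) = 265 - 117*396 = 265 - 46332 = -46067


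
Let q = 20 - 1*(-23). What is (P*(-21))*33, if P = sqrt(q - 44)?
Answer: -693*I ≈ -693.0*I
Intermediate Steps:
q = 43 (q = 20 + 23 = 43)
P = I (P = sqrt(43 - 44) = sqrt(-1) = I ≈ 1.0*I)
(P*(-21))*33 = (I*(-21))*33 = -21*I*33 = -693*I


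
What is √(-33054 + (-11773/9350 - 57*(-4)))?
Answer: 7*I*√2342727398/1870 ≈ 181.18*I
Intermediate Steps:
√(-33054 + (-11773/9350 - 57*(-4))) = √(-33054 + (-11773*1/9350 + 228)) = √(-33054 + (-11773/9350 + 228)) = √(-33054 + 2120027/9350) = √(-306934873/9350) = 7*I*√2342727398/1870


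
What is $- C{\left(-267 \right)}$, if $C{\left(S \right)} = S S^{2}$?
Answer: $19034163$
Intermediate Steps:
$C{\left(S \right)} = S^{3}$
$- C{\left(-267 \right)} = - \left(-267\right)^{3} = \left(-1\right) \left(-19034163\right) = 19034163$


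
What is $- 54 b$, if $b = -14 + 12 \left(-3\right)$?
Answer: $2700$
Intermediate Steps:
$b = -50$ ($b = -14 - 36 = -50$)
$- 54 b = \left(-54\right) \left(-50\right) = 2700$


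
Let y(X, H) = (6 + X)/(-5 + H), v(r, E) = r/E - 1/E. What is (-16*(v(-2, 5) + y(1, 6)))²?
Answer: 262144/25 ≈ 10486.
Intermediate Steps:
v(r, E) = -1/E + r/E
y(X, H) = (6 + X)/(-5 + H)
(-16*(v(-2, 5) + y(1, 6)))² = (-16*((-1 - 2)/5 + (6 + 1)/(-5 + 6)))² = (-16*((⅕)*(-3) + 7/1))² = (-16*(-⅗ + 1*7))² = (-16*(-⅗ + 7))² = (-16*32/5)² = (-512/5)² = 262144/25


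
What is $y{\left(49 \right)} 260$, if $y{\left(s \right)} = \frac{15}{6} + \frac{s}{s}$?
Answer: $910$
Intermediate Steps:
$y{\left(s \right)} = \frac{7}{2}$ ($y{\left(s \right)} = 15 \cdot \frac{1}{6} + 1 = \frac{5}{2} + 1 = \frac{7}{2}$)
$y{\left(49 \right)} 260 = \frac{7}{2} \cdot 260 = 910$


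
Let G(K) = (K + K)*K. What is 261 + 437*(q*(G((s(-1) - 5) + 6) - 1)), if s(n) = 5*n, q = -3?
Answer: -40380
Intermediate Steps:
G(K) = 2*K² (G(K) = (2*K)*K = 2*K²)
261 + 437*(q*(G((s(-1) - 5) + 6) - 1)) = 261 + 437*(-3*(2*((5*(-1) - 5) + 6)² - 1)) = 261 + 437*(-3*(2*((-5 - 5) + 6)² - 1)) = 261 + 437*(-3*(2*(-10 + 6)² - 1)) = 261 + 437*(-3*(2*(-4)² - 1)) = 261 + 437*(-3*(2*16 - 1)) = 261 + 437*(-3*(32 - 1)) = 261 + 437*(-3*31) = 261 + 437*(-93) = 261 - 40641 = -40380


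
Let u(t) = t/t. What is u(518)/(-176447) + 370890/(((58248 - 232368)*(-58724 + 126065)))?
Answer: -857420475/22987936515436 ≈ -3.7299e-5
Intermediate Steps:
u(t) = 1
u(518)/(-176447) + 370890/(((58248 - 232368)*(-58724 + 126065))) = 1/(-176447) + 370890/(((58248 - 232368)*(-58724 + 126065))) = 1*(-1/176447) + 370890/((-174120*67341)) = -1/176447 + 370890/(-11725414920) = -1/176447 + 370890*(-1/11725414920) = -1/176447 - 4121/130282388 = -857420475/22987936515436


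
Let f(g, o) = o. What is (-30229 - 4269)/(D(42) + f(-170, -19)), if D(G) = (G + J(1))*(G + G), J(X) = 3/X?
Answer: -34498/3761 ≈ -9.1726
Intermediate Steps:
D(G) = 2*G*(3 + G) (D(G) = (G + 3/1)*(G + G) = (G + 3*1)*(2*G) = (G + 3)*(2*G) = (3 + G)*(2*G) = 2*G*(3 + G))
(-30229 - 4269)/(D(42) + f(-170, -19)) = (-30229 - 4269)/(2*42*(3 + 42) - 19) = -34498/(2*42*45 - 19) = -34498/(3780 - 19) = -34498/3761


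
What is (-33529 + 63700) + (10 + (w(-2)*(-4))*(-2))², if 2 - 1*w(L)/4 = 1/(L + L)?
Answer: 36895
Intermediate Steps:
w(L) = 8 - 2/L (w(L) = 8 - 4/(L + L) = 8 - 4*1/(2*L) = 8 - 2/L)
(-33529 + 63700) + (10 + (w(-2)*(-4))*(-2))² = (-33529 + 63700) + (10 + ((8 - 2/(-2))*(-4))*(-2))² = 30171 + (10 + ((8 - 2*(-½))*(-4))*(-2))² = 30171 + (10 + ((8 + 1)*(-4))*(-2))² = 30171 + (10 + (9*(-4))*(-2))² = 30171 + (10 - 36*(-2))² = 30171 + (10 + 72)² = 30171 + 82² = 30171 + 6724 = 36895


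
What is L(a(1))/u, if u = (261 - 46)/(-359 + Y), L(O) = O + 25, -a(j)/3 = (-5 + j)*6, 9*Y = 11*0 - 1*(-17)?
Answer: -311758/1935 ≈ -161.12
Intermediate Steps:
Y = 17/9 (Y = (11*0 - 1*(-17))/9 = (0 + 17)/9 = (⅑)*17 = 17/9 ≈ 1.8889)
a(j) = 90 - 18*j (a(j) = -3*(-5 + j)*6 = -3*(-30 + 6*j) = 90 - 18*j)
L(O) = 25 + O
u = -1935/3214 (u = (261 - 46)/(-359 + 17/9) = 215/(-3214/9) = 215*(-9/3214) = -1935/3214 ≈ -0.60205)
L(a(1))/u = (25 + (90 - 18*1))/(-1935/3214) = (25 + (90 - 18))*(-3214/1935) = (25 + 72)*(-3214/1935) = 97*(-3214/1935) = -311758/1935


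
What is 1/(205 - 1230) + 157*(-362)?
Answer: -58254851/1025 ≈ -56834.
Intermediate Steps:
1/(205 - 1230) + 157*(-362) = 1/(-1025) - 56834 = -1/1025 - 56834 = -58254851/1025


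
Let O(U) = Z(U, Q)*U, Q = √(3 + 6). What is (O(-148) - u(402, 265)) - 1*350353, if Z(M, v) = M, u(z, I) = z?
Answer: -328851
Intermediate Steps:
Q = 3 (Q = √9 = 3)
O(U) = U² (O(U) = U*U = U²)
(O(-148) - u(402, 265)) - 1*350353 = ((-148)² - 1*402) - 1*350353 = (21904 - 402) - 350353 = 21502 - 350353 = -328851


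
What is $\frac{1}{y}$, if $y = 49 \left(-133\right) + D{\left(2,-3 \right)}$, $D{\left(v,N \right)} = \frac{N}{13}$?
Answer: $- \frac{13}{84724} \approx -0.00015344$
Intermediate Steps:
$D{\left(v,N \right)} = \frac{N}{13}$ ($D{\left(v,N \right)} = N \frac{1}{13} = \frac{N}{13}$)
$y = - \frac{84724}{13}$ ($y = 49 \left(-133\right) + \frac{1}{13} \left(-3\right) = -6517 - \frac{3}{13} = - \frac{84724}{13} \approx -6517.2$)
$\frac{1}{y} = \frac{1}{- \frac{84724}{13}} = - \frac{13}{84724}$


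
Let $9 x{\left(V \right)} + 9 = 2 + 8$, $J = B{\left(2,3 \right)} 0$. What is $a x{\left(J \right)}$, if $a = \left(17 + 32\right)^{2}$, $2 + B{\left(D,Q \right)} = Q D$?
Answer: $\frac{2401}{9} \approx 266.78$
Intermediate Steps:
$B{\left(D,Q \right)} = -2 + D Q$ ($B{\left(D,Q \right)} = -2 + Q D = -2 + D Q$)
$J = 0$ ($J = \left(-2 + 2 \cdot 3\right) 0 = \left(-2 + 6\right) 0 = 4 \cdot 0 = 0$)
$a = 2401$ ($a = 49^{2} = 2401$)
$x{\left(V \right)} = \frac{1}{9}$ ($x{\left(V \right)} = -1 + \frac{2 + 8}{9} = -1 + \frac{1}{9} \cdot 10 = -1 + \frac{10}{9} = \frac{1}{9}$)
$a x{\left(J \right)} = 2401 \cdot \frac{1}{9} = \frac{2401}{9}$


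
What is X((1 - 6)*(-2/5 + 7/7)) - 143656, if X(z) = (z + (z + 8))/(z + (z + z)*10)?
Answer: -9050330/63 ≈ -1.4366e+5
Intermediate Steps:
X(z) = (8 + 2*z)/(21*z) (X(z) = (z + (8 + z))/(z + (2*z)*10) = (8 + 2*z)/(z + 20*z) = (8 + 2*z)/((21*z)) = (8 + 2*z)*(1/(21*z)) = (8 + 2*z)/(21*z))
X((1 - 6)*(-2/5 + 7/7)) - 143656 = 2*(4 + (1 - 6)*(-2/5 + 7/7))/(21*(((1 - 6)*(-2/5 + 7/7)))) - 143656 = 2*(4 - 5*(-2*⅕ + 7*(⅐)))/(21*((-5*(-2*⅕ + 7*(⅐))))) - 143656 = 2*(4 - 5*(-⅖ + 1))/(21*((-5*(-⅖ + 1)))) - 143656 = 2*(4 - 5*⅗)/(21*((-5*⅗))) - 143656 = (2/21)*(4 - 3)/(-3) - 143656 = (2/21)*(-⅓)*1 - 143656 = -2/63 - 143656 = -9050330/63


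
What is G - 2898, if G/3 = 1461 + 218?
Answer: 2139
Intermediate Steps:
G = 5037 (G = 3*(1461 + 218) = 3*1679 = 5037)
G - 2898 = 5037 - 2898 = 2139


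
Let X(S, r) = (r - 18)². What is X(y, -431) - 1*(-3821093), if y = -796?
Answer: 4022694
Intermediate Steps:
X(S, r) = (-18 + r)²
X(y, -431) - 1*(-3821093) = (-18 - 431)² - 1*(-3821093) = (-449)² + 3821093 = 201601 + 3821093 = 4022694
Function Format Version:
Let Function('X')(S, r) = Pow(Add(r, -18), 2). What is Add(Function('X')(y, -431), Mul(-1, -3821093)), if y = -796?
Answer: 4022694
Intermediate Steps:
Function('X')(S, r) = Pow(Add(-18, r), 2)
Add(Function('X')(y, -431), Mul(-1, -3821093)) = Add(Pow(Add(-18, -431), 2), Mul(-1, -3821093)) = Add(Pow(-449, 2), 3821093) = Add(201601, 3821093) = 4022694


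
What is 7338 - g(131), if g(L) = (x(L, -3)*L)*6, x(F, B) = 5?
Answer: 3408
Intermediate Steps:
g(L) = 30*L (g(L) = (5*L)*6 = 30*L)
7338 - g(131) = 7338 - 30*131 = 7338 - 1*3930 = 7338 - 3930 = 3408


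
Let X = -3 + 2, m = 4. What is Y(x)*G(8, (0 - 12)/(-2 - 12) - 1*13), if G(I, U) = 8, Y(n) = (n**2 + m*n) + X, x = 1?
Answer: 32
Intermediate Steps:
X = -1
Y(n) = -1 + n**2 + 4*n (Y(n) = (n**2 + 4*n) - 1 = -1 + n**2 + 4*n)
Y(x)*G(8, (0 - 12)/(-2 - 12) - 1*13) = (-1 + 1**2 + 4*1)*8 = (-1 + 1 + 4)*8 = 4*8 = 32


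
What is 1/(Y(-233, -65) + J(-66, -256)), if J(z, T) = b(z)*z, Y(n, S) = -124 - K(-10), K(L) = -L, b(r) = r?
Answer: 1/4222 ≈ 0.00023685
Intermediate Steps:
Y(n, S) = -134 (Y(n, S) = -124 - (-1)*(-10) = -124 - 1*10 = -124 - 10 = -134)
J(z, T) = z² (J(z, T) = z*z = z²)
1/(Y(-233, -65) + J(-66, -256)) = 1/(-134 + (-66)²) = 1/(-134 + 4356) = 1/4222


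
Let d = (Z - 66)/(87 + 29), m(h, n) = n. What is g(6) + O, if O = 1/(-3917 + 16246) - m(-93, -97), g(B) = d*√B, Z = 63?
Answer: 1195914/12329 - 3*√6/116 ≈ 96.937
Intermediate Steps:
d = -3/116 (d = (63 - 66)/(87 + 29) = -3/116 ≈ -0.025862)
g(B) = -3*√B/116
O = 1195914/12329 (O = 1/(-3917 + 16246) - 1*(-97) = 1/12329 + 97 = 1195914/12329 ≈ 97.000)
g(6) + O = -3*√6/116 + 1195914/12329 = 1195914/12329 - 3*√6/116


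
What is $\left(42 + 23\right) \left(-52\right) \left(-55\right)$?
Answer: $185900$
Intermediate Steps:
$\left(42 + 23\right) \left(-52\right) \left(-55\right) = 65 \left(-52\right) \left(-55\right) = \left(-3380\right) \left(-55\right) = 185900$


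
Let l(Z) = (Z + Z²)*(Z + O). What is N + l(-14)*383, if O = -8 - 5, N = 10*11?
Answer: -1881952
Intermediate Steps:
N = 110
O = -13
l(Z) = (-13 + Z)*(Z + Z²) (l(Z) = (Z + Z²)*(Z - 13) = (Z + Z²)*(-13 + Z) = (-13 + Z)*(Z + Z²))
N + l(-14)*383 = 110 - 14*(-13 + (-14)² - 12*(-14))*383 = 110 - 14*(-13 + 196 + 168)*383 = 110 - 14*351*383 = 110 - 4914*383 = 110 - 1882062 = -1881952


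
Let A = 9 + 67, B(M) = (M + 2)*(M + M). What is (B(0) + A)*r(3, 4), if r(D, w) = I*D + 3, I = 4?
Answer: 1140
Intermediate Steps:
r(D, w) = 3 + 4*D (r(D, w) = 4*D + 3 = 3 + 4*D)
B(M) = 2*M*(2 + M) (B(M) = (2 + M)*(2*M) = 2*M*(2 + M))
A = 76
(B(0) + A)*r(3, 4) = (2*0*(2 + 0) + 76)*(3 + 4*3) = (2*0*2 + 76)*(3 + 12) = (0 + 76)*15 = 76*15 = 1140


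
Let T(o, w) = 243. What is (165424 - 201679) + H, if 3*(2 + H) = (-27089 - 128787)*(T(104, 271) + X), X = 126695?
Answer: -19786696459/3 ≈ -6.5956e+9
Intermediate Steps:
H = -19786587694/3 (H = -2 + ((-27089 - 128787)*(243 + 126695))/3 = -2 + (-155876*126938)/3 = -2 + (⅓)*(-19786587688) = -2 - 19786587688/3 = -19786587694/3 ≈ -6.5955e+9)
(165424 - 201679) + H = (165424 - 201679) - 19786587694/3 = -36255 - 19786587694/3 = -19786696459/3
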